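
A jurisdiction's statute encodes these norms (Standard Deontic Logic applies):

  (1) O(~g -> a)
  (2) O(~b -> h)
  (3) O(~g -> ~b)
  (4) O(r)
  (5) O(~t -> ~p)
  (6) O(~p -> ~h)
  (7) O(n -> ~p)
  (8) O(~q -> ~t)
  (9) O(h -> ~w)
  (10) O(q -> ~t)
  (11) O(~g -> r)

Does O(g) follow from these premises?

Premises 8 and 10 are O(~q -> ~t) and O(q -> ~t); every ideal world satisfies ~q or q, so in either case ~t holds — hence O(~t).
From O(~t) and premise 5, O(~t -> ~p), we obtain O(~p).
Applying K to premise 6 (O(~p -> ~h)) and O(~p) yields O(~h).
Premise 2, O(~b -> h), contraposes to O(~h -> b); with O(~h) we get O(b).
The contrapositive of premise 3 (O(~g -> ~b)) is O(b -> g), and O(b) is already established, so O(g).
Premises 1, 4, 7, 9, 11 do not contribute to this derivation.
So O(g) follows.

Yes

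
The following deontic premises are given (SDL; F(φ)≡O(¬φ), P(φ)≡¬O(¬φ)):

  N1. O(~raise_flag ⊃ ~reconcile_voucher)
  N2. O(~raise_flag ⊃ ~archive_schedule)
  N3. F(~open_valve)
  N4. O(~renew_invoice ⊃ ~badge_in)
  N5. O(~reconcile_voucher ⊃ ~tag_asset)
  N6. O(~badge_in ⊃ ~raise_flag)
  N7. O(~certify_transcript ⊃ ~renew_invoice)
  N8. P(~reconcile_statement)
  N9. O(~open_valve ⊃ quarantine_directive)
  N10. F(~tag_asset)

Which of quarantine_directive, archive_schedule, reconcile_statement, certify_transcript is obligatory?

F(~tag_asset) at premise 10 means O(tag_asset).
Premise 5, O(~reconcile_voucher ⊃ ~tag_asset), contraposes to O(tag_asset ⊃ reconcile_voucher); with O(tag_asset) we get O(reconcile_voucher).
Premise 1 is O(~raise_flag ⊃ ~reconcile_voucher); contrapositively O(reconcile_voucher ⊃ raise_flag). Since O(reconcile_voucher) holds, K gives O(raise_flag).
The contrapositive of premise 6 (O(~badge_in ⊃ ~raise_flag)) is O(raise_flag ⊃ badge_in), and O(raise_flag) is already established, so O(badge_in).
Premise 4, O(~renew_invoice ⊃ ~badge_in), contraposes to O(badge_in ⊃ renew_invoice); with O(badge_in) we get O(renew_invoice).
The contrapositive of premise 7 (O(~certify_transcript ⊃ ~renew_invoice)) is O(renew_invoice ⊃ certify_transcript), and O(renew_invoice) is already established, so O(certify_transcript).
So O(certify_transcript) holds — certify_transcript is obligatory. None of the other listed options is made obligatory by any chain of premises.

certify_transcript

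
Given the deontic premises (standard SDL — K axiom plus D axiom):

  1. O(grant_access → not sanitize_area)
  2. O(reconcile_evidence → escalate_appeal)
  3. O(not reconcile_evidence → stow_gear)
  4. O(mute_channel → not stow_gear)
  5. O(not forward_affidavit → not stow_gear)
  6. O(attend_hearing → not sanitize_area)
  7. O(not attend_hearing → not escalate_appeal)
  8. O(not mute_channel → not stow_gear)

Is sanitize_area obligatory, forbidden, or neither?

Forbidden

By case analysis on not mute_channel: premise 8 gives O(not mute_channel → not stow_gear) and premise 4 gives O(mute_channel → not stow_gear), so O(not stow_gear) either way.
Premise 3 is O(not reconcile_evidence → stow_gear); contrapositively O(not stow_gear → reconcile_evidence). Since O(not stow_gear) holds, K gives O(reconcile_evidence).
Premise 2 is O(reconcile_evidence → escalate_appeal); since O(reconcile_evidence), deontic closure gives O(escalate_appeal).
Premise 7, O(not attend_hearing → not escalate_appeal), contraposes to O(escalate_appeal → attend_hearing); with O(escalate_appeal) we get O(attend_hearing).
With premise 6, O(attend_hearing → not sanitize_area), the K-axiom yields O(not sanitize_area).
Premises 1, 5 do not contribute to this derivation.
Thus O(not sanitize_area), which is F(sanitize_area): sanitize_area is forbidden.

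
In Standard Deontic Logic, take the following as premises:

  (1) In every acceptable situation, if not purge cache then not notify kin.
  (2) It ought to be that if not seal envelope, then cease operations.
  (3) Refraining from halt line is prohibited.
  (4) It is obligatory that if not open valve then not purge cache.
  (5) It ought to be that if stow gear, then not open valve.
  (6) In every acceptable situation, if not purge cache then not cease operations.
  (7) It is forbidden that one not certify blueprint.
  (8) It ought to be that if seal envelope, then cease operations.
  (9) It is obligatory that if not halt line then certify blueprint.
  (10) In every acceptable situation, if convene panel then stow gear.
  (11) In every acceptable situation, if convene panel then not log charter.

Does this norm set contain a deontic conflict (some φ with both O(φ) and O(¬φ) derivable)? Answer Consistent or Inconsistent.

Premise 9 is O(¬halt_line → certify_blueprint); even if O(certify_blueprint) held, inferring O(¬halt_line) would be affirming the consequent — invalid.
So O(¬halt_line) is not derivable, and the apparent clash with O(halt_line) does not arise.
A world satisfying every obligation exists (e.g. cease_operations=true, certify_blueprint=true, convene_panel=false, halt_line=true, log_charter=false, notify_kin=false, open_valve=true, purge_cache=true, seal_envelope=false, stow_gear=false); no atom is both obligatory and forbidden, so the set is consistent.

Consistent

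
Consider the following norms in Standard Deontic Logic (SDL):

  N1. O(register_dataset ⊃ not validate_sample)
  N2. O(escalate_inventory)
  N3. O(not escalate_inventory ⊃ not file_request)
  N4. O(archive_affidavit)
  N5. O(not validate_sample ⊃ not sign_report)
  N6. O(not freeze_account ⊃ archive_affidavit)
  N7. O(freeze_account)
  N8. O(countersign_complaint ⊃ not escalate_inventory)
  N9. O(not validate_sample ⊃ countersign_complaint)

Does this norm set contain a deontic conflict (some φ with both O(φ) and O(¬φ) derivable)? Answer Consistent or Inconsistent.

Premise 6 is O(not freeze_account ⊃ archive_affidavit); even if O(archive_affidavit) held, inferring O(not freeze_account) would be affirming the consequent — invalid.
So O(not freeze_account) is not derivable, and the apparent clash with O(freeze_account) does not arise.
A world satisfying every obligation exists (e.g. archive_affidavit=true, countersign_complaint=false, escalate_inventory=true, file_request=false, freeze_account=true, register_dataset=false, sign_report=false, validate_sample=true); no atom is both obligatory and forbidden, so the set is consistent.

Consistent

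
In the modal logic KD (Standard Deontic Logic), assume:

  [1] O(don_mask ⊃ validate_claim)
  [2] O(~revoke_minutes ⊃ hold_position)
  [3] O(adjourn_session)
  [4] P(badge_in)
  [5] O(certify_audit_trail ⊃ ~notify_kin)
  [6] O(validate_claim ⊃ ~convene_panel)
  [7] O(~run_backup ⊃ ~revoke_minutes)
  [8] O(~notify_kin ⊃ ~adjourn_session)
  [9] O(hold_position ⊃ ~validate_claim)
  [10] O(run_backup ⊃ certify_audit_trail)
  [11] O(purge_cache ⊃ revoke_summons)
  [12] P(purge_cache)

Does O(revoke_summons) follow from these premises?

No

Premise 11 is O(purge_cache ⊃ revoke_summons), but O(purge_cache) is not derivable from the premises (the permission P(purge_cache) asserts only ~O(~purge_cache), not O(purge_cache)), so it does not yield O(revoke_summons).
No other premise forces O(revoke_summons). An ideal world satisfying every premise can still have revoke_summons false, so O(revoke_summons) is not derivable.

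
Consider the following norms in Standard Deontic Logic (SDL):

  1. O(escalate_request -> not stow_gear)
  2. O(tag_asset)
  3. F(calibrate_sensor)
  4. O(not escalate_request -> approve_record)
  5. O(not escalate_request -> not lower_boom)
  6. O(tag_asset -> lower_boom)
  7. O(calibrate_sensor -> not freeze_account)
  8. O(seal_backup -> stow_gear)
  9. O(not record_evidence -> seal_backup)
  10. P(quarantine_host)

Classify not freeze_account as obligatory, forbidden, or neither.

Premise 7 is O(calibrate_sensor -> not freeze_account), but O(calibrate_sensor) is not derivable from the premises, so it does not yield O(not freeze_account).
No premise or chain of K-axiom applications forces O(not freeze_account), and none forces O(freeze_account). So not freeze_account is neither obligatory nor forbidden under these norms.

Neither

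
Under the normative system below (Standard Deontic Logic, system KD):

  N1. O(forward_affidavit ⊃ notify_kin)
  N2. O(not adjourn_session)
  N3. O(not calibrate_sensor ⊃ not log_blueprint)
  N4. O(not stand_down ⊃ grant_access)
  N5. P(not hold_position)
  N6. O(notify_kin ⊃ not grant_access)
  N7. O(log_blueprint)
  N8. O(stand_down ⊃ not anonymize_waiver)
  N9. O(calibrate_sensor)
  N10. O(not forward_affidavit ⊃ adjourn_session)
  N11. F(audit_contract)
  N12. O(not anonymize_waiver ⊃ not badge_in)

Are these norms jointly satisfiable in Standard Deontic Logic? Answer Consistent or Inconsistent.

Consistent

Premise 3 is O(not calibrate_sensor ⊃ not log_blueprint), but O(not calibrate_sensor) is not derivable from the premises, so it does not yield O(not log_blueprint).
So O(not log_blueprint) is not derivable, and the apparent clash with O(log_blueprint) does not arise.
A world satisfying every obligation exists (e.g. adjourn_session=false, anonymize_waiver=false, audit_contract=false, badge_in=false, calibrate_sensor=true, forward_affidavit=true, grant_access=false, hold_position=false, log_blueprint=true, notify_kin=true, stand_down=true); no atom is both obligatory and forbidden, so the set is consistent.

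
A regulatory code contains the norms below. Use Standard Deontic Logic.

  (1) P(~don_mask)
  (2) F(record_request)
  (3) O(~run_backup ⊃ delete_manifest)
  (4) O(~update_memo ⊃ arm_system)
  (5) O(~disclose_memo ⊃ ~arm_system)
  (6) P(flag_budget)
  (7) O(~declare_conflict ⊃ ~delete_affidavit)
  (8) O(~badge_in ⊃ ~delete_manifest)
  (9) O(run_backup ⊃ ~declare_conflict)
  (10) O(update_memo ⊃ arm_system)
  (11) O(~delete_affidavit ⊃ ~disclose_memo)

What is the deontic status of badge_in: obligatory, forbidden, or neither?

Premises 4 and 10 are O(~update_memo ⊃ arm_system) and O(update_memo ⊃ arm_system); every ideal world satisfies ~update_memo or update_memo, so in either case arm_system holds — hence O(arm_system).
The contrapositive of premise 5 (O(~disclose_memo ⊃ ~arm_system)) is O(arm_system ⊃ disclose_memo), and O(arm_system) is already established, so O(disclose_memo).
Premise 11 is O(~delete_affidavit ⊃ ~disclose_memo); contrapositively O(disclose_memo ⊃ delete_affidavit). Since O(disclose_memo) holds, K gives O(delete_affidavit).
Premise 7, O(~declare_conflict ⊃ ~delete_affidavit), contraposes to O(delete_affidavit ⊃ declare_conflict); with O(delete_affidavit) we get O(declare_conflict).
Premise 9, O(run_backup ⊃ ~declare_conflict), contraposes to O(declare_conflict ⊃ ~run_backup); with O(declare_conflict) we get O(~run_backup).
With premise 3, O(~run_backup ⊃ delete_manifest), the K-axiom yields O(delete_manifest).
Premise 8, O(~badge_in ⊃ ~delete_manifest), contraposes to O(delete_manifest ⊃ badge_in); with O(delete_manifest) we get O(badge_in).
Premises 1, 2, 6 do not contribute to this derivation.
Hence badge_in is obligatory.

Obligatory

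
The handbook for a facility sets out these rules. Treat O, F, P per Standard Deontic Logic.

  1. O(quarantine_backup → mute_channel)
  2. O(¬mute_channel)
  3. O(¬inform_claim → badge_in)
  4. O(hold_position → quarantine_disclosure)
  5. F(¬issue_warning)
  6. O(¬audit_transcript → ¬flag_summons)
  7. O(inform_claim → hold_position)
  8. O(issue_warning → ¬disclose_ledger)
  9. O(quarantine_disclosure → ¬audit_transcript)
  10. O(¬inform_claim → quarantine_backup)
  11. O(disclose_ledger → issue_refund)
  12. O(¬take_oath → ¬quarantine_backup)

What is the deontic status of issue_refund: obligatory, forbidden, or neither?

Neither

Premise 11 is O(disclose_ledger → issue_refund), but O(disclose_ledger) is not derivable from the premises, so it does not yield O(issue_refund).
No premise or chain of K-axiom applications forces O(issue_refund), and none forces O(¬issue_refund). So issue_refund is neither obligatory nor forbidden under these norms.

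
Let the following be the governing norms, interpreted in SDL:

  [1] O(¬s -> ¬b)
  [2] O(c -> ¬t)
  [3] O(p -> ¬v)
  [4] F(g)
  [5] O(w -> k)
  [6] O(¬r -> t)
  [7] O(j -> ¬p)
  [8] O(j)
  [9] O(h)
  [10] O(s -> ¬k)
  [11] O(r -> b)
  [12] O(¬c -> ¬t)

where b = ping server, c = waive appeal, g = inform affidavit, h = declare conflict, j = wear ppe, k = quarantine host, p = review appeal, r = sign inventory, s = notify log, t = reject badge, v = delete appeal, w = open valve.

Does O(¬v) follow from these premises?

No

Premise 3 is O(p -> ¬v), but O(p) is not derivable from the premises, so it does not yield O(¬v).
No other premise forces O(¬v). An ideal world satisfying every premise can still have ¬v false, so O(¬v) is not derivable.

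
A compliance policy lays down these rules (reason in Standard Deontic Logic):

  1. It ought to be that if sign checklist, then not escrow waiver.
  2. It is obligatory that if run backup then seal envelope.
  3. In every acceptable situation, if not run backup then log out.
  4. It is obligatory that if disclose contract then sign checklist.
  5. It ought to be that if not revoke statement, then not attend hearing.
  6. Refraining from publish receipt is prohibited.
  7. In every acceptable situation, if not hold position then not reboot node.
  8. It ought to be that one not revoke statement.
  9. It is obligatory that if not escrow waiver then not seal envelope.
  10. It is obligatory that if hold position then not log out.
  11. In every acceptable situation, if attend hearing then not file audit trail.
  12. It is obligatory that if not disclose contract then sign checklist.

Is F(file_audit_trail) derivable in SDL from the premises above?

No

Premise 11 is O(attend_hearing → ¬file_audit_trail), but O(attend_hearing) is not derivable from the premises, so it does not yield O(¬file_audit_trail).
No other premise forces O(¬file_audit_trail). An ideal world satisfying every premise can still have file_audit_trail true, so F(file_audit_trail) is not derivable.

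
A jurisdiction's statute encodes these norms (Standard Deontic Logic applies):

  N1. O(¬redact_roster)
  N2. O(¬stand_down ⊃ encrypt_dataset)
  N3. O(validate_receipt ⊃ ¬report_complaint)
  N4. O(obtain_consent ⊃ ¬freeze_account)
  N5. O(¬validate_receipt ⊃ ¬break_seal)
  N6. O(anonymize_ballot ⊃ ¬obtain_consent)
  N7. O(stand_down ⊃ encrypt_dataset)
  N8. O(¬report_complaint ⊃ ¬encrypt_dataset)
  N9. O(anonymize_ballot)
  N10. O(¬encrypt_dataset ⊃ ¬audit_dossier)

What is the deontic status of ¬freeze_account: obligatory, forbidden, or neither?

Neither

Premise 4 is O(obtain_consent ⊃ ¬freeze_account), but O(obtain_consent) is not derivable from the premises, so it does not yield O(¬freeze_account).
No premise or chain of K-axiom applications forces O(¬freeze_account), and none forces O(freeze_account). So ¬freeze_account is neither obligatory nor forbidden under these norms.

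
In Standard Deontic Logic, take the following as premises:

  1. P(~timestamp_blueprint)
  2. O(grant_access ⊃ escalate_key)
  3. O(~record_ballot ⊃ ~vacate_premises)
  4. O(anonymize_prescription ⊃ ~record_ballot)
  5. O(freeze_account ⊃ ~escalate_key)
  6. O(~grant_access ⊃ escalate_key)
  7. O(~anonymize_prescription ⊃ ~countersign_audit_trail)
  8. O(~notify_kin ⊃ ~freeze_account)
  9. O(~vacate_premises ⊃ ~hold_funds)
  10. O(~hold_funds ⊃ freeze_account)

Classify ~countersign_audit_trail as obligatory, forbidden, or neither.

Obligatory

Premises 6 and 2 are O(~grant_access ⊃ escalate_key) and O(grant_access ⊃ escalate_key); every ideal world satisfies ~grant_access or grant_access, so in either case escalate_key holds — hence O(escalate_key).
The contrapositive of premise 5 (O(freeze_account ⊃ ~escalate_key)) is O(escalate_key ⊃ ~freeze_account), and O(escalate_key) is already established, so O(~freeze_account).
The contrapositive of premise 10 (O(~hold_funds ⊃ freeze_account)) is O(~freeze_account ⊃ hold_funds), and O(~freeze_account) is already established, so O(hold_funds).
Premise 9, O(~vacate_premises ⊃ ~hold_funds), contraposes to O(hold_funds ⊃ vacate_premises); with O(hold_funds) we get O(vacate_premises).
The contrapositive of premise 3 (O(~record_ballot ⊃ ~vacate_premises)) is O(vacate_premises ⊃ record_ballot), and O(vacate_premises) is already established, so O(record_ballot).
Premise 4, O(anonymize_prescription ⊃ ~record_ballot), contraposes to O(record_ballot ⊃ ~anonymize_prescription); with O(record_ballot) we get O(~anonymize_prescription).
Premise 7 is O(~anonymize_prescription ⊃ ~countersign_audit_trail); since O(~anonymize_prescription), deontic closure gives O(~countersign_audit_trail).
Premises 1, 8 do not contribute to this derivation.
Hence ~countersign_audit_trail is obligatory.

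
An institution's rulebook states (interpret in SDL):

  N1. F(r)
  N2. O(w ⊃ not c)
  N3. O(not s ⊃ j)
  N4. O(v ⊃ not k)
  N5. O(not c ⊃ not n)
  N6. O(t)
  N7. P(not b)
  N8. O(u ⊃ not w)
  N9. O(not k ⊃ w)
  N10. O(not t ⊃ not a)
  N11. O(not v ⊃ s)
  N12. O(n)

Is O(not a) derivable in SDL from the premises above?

Premise 10 is O(not t ⊃ not a), but O(not t) is not derivable from the premises, so it does not yield O(not a).
No other premise forces O(not a). An ideal world satisfying every premise can still have not a false, so O(not a) is not derivable.

No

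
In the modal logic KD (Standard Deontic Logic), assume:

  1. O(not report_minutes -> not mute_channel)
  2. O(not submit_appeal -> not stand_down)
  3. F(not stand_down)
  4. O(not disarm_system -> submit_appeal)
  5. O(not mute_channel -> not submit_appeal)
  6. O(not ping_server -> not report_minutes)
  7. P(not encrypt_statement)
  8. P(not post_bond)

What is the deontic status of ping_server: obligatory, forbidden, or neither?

Premise 3 is F(not stand_down), i.e. O(stand_down).
Premise 2, O(not submit_appeal -> not stand_down), contraposes to O(stand_down -> submit_appeal); with O(stand_down) we get O(submit_appeal).
Premise 5 is O(not mute_channel -> not submit_appeal); contrapositively O(submit_appeal -> mute_channel). Since O(submit_appeal) holds, K gives O(mute_channel).
Premise 1, O(not report_minutes -> not mute_channel), contraposes to O(mute_channel -> report_minutes); with O(mute_channel) we get O(report_minutes).
Premise 6 is O(not ping_server -> not report_minutes); contrapositively O(report_minutes -> ping_server). Since O(report_minutes) holds, K gives O(ping_server).
Premises 4, 7, 8 do not contribute to this derivation.
Hence ping_server is obligatory.

Obligatory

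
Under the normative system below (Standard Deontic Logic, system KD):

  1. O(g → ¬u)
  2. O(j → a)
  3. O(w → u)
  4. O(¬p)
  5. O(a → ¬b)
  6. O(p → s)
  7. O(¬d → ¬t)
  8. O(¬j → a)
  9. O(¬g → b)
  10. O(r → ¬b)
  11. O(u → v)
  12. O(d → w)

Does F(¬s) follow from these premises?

Premise 6 is O(p → s), but O(p) is not derivable from the premises, so it does not yield O(s).
No other premise forces O(s). An ideal world satisfying every premise can still have ¬s true, so F(¬s) is not derivable.

No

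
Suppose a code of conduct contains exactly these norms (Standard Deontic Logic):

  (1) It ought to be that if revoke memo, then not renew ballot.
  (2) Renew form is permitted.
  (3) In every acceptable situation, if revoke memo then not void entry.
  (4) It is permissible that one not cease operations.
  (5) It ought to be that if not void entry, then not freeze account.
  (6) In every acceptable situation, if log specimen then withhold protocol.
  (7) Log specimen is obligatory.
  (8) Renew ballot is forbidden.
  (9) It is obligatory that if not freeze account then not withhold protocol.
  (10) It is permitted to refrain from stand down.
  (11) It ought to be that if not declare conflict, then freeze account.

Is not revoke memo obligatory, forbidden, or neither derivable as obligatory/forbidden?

Obligatory

Premise 7 states O(log_specimen) outright.
With premise 6, O(log_specimen → withhold_protocol), the K-axiom yields O(withhold_protocol).
Premise 9, O(¬freeze_account → ¬withhold_protocol), contraposes to O(withhold_protocol → freeze_account); with O(withhold_protocol) we get O(freeze_account).
Premise 5 is O(¬void_entry → ¬freeze_account); contrapositively O(freeze_account → void_entry). Since O(freeze_account) holds, K gives O(void_entry).
Premise 3, O(revoke_memo → ¬void_entry), contraposes to O(void_entry → ¬revoke_memo); with O(void_entry) we get O(¬revoke_memo).
Premises 1, 2, 4, 8, 10, 11 do not contribute to this derivation.
Hence ¬revoke_memo is obligatory.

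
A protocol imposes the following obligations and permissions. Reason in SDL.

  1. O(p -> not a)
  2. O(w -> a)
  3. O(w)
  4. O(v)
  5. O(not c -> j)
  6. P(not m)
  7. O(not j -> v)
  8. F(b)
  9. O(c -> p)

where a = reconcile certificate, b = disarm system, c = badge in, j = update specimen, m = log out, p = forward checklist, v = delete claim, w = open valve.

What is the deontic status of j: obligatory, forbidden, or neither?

Obligatory

Premise 3 gives O(w).
From O(w) and premise 2, O(w -> a), we obtain O(a).
Premise 1, O(p -> not a), contraposes to O(a -> not p); with O(a) we get O(not p).
Premise 9 is O(c -> p); contrapositively O(not p -> not c). Since O(not p) holds, K gives O(not c).
From O(not c) and premise 5, O(not c -> j), we obtain O(j).
Premises 4, 6, 7, 8 do not contribute to this derivation.
Hence j is obligatory.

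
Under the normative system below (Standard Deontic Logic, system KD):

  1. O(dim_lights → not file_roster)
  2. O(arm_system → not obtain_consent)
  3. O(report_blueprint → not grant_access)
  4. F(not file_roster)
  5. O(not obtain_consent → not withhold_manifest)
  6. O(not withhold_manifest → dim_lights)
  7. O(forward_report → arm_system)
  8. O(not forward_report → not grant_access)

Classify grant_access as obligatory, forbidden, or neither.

Forbidden

F(not file_roster) at premise 4 means O(file_roster).
Premise 1, O(dim_lights → not file_roster), contraposes to O(file_roster → not dim_lights); with O(file_roster) we get O(not dim_lights).
Premise 6, O(not withhold_manifest → dim_lights), contraposes to O(not dim_lights → withhold_manifest); with O(not dim_lights) we get O(withhold_manifest).
Premise 5 is O(not obtain_consent → not withhold_manifest); contrapositively O(withhold_manifest → obtain_consent). Since O(withhold_manifest) holds, K gives O(obtain_consent).
Premise 2, O(arm_system → not obtain_consent), contraposes to O(obtain_consent → not arm_system); with O(obtain_consent) we get O(not arm_system).
The contrapositive of premise 7 (O(forward_report → arm_system)) is O(not arm_system → not forward_report), and O(not arm_system) is already established, so O(not forward_report).
From O(not forward_report) and premise 8, O(not forward_report → not grant_access), we obtain O(not grant_access).
Premise 3 does not contribute to this derivation.
Thus O(not grant_access), which is F(grant_access): grant_access is forbidden.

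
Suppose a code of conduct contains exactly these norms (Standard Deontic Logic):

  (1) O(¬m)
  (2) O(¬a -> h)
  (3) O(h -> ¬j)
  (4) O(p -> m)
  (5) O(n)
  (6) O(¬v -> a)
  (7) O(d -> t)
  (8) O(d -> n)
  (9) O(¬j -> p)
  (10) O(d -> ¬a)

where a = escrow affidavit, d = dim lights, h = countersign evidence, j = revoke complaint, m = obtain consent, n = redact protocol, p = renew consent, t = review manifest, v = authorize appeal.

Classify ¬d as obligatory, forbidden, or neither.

Obligatory

From premise 1 we have O(¬m).
The contrapositive of premise 4 (O(p -> m)) is O(¬m -> ¬p), and O(¬m) is already established, so O(¬p).
The contrapositive of premise 9 (O(¬j -> p)) is O(¬p -> j), and O(¬p) is already established, so O(j).
Premise 3 is O(h -> ¬j); contrapositively O(j -> ¬h). Since O(j) holds, K gives O(¬h).
Premise 2, O(¬a -> h), contraposes to O(¬h -> a); with O(¬h) we get O(a).
Premise 10 is O(d -> ¬a); contrapositively O(a -> ¬d). Since O(a) holds, K gives O(¬d).
Premises 5, 6, 7, 8 do not contribute to this derivation.
Hence ¬d is obligatory.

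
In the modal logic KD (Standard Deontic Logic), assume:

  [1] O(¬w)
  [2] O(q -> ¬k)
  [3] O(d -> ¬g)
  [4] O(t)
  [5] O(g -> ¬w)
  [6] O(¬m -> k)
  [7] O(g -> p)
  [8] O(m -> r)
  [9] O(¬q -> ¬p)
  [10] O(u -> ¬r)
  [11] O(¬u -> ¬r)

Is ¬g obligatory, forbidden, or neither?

Premises 11 and 10 are O(¬u -> ¬r) and O(u -> ¬r); every ideal world satisfies ¬u or u, so in either case ¬r holds — hence O(¬r).
The contrapositive of premise 8 (O(m -> r)) is O(¬r -> ¬m), and O(¬r) is already established, so O(¬m).
From O(¬m) and premise 6, O(¬m -> k), we obtain O(k).
The contrapositive of premise 2 (O(q -> ¬k)) is O(k -> ¬q), and O(k) is already established, so O(¬q).
From O(¬q) and premise 9, O(¬q -> ¬p), we obtain O(¬p).
The contrapositive of premise 7 (O(g -> p)) is O(¬p -> ¬g), and O(¬p) is already established, so O(¬g).
Premises 1, 3, 4, 5 do not contribute to this derivation.
Hence ¬g is obligatory.

Obligatory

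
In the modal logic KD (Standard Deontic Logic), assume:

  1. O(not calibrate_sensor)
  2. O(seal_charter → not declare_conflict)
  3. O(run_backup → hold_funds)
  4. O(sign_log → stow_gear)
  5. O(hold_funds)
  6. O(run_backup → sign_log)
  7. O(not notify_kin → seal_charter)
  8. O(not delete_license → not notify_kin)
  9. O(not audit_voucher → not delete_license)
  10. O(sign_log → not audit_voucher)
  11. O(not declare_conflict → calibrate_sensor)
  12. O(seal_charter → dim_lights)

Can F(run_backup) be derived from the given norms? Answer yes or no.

Premise 1 states O(not calibrate_sensor) outright.
Premise 11 is O(not declare_conflict → calibrate_sensor); contrapositively O(not calibrate_sensor → declare_conflict). Since O(not calibrate_sensor) holds, K gives O(declare_conflict).
Premise 2, O(seal_charter → not declare_conflict), contraposes to O(declare_conflict → not seal_charter); with O(declare_conflict) we get O(not seal_charter).
Premise 7, O(not notify_kin → seal_charter), contraposes to O(not seal_charter → notify_kin); with O(not seal_charter) we get O(notify_kin).
Premise 8, O(not delete_license → not notify_kin), contraposes to O(notify_kin → delete_license); with O(notify_kin) we get O(delete_license).
Premise 9, O(not audit_voucher → not delete_license), contraposes to O(delete_license → audit_voucher); with O(delete_license) we get O(audit_voucher).
Premise 10, O(sign_log → not audit_voucher), contraposes to O(audit_voucher → not sign_log); with O(audit_voucher) we get O(not sign_log).
Premise 6 is O(run_backup → sign_log); contrapositively O(not sign_log → not run_backup). Since O(not sign_log) holds, K gives O(not run_backup).
Premises 3, 4, 5, 12 do not contribute to this derivation.
So O(not run_backup) holds, i.e. F(run_backup). The claim follows.

Yes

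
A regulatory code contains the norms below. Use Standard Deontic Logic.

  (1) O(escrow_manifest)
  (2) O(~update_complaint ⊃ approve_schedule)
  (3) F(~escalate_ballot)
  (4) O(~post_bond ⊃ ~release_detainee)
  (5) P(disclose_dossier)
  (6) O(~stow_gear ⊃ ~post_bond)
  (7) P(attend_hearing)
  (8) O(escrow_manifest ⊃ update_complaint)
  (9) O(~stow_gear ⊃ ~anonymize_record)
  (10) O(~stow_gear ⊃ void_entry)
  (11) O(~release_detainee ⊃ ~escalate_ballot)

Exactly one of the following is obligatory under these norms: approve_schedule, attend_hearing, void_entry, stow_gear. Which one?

stow_gear

Premise 3, F(~escalate_ballot), is equivalent to O(escalate_ballot).
Premise 11, O(~release_detainee ⊃ ~escalate_ballot), contraposes to O(escalate_ballot ⊃ release_detainee); with O(escalate_ballot) we get O(release_detainee).
Premise 4 is O(~post_bond ⊃ ~release_detainee); contrapositively O(release_detainee ⊃ post_bond). Since O(release_detainee) holds, K gives O(post_bond).
Premise 6 is O(~stow_gear ⊃ ~post_bond); contrapositively O(post_bond ⊃ stow_gear). Since O(post_bond) holds, K gives O(stow_gear).
So O(stow_gear) holds — stow_gear is obligatory. None of the other listed options is made obligatory by any chain of premises.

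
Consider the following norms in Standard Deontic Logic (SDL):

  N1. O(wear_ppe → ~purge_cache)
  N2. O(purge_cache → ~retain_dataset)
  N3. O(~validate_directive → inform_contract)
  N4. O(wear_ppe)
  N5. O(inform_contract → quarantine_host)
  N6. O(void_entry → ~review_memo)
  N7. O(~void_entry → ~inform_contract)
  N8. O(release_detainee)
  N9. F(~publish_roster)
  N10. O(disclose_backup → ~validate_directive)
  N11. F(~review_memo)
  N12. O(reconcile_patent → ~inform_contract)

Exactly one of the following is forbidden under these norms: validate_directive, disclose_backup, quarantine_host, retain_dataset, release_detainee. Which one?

disclose_backup

F(~review_memo) at premise 11 means O(review_memo).
The contrapositive of premise 6 (O(void_entry → ~review_memo)) is O(review_memo → ~void_entry), and O(review_memo) is already established, so O(~void_entry).
Applying K to premise 7 (O(~void_entry → ~inform_contract)) and O(~void_entry) yields O(~inform_contract).
The contrapositive of premise 3 (O(~validate_directive → inform_contract)) is O(~inform_contract → validate_directive), and O(~inform_contract) is already established, so O(validate_directive).
Premise 10 is O(disclose_backup → ~validate_directive); contrapositively O(validate_directive → ~disclose_backup). Since O(validate_directive) holds, K gives O(~disclose_backup).
So O(~disclose_backup) holds, i.e. disclose_backup is forbidden. None of the other listed options is forbidden under the premises.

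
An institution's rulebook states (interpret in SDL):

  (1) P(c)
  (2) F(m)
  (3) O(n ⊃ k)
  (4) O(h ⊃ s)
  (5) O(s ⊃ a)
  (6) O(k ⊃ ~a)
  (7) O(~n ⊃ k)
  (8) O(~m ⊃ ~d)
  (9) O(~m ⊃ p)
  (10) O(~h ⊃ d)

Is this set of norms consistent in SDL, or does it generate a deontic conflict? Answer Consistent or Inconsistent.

By case analysis on ~n: premise 7 gives O(~n ⊃ k) and premise 3 gives O(n ⊃ k), so O(k) either way.
Applying K to premise 6 (O(k ⊃ ~a)) and O(k) yields O(~a).
Premise 5, O(s ⊃ a), contraposes to O(~a ⊃ ~s); with O(~a) we get O(~s).
Premise 4, O(h ⊃ s), contraposes to O(~s ⊃ ~h); with O(~s) we get O(~h).
With premise 10, O(~h ⊃ d), the K-axiom yields O(d).
The contrapositive of premise 8 (O(~m ⊃ ~d)) is O(d ⊃ m), and O(d) is already established, so O(m).
However, F(m) at premise 2 amounts to O(~m).
We now have both O(m) and O(~m) — m is simultaneously obligatory and forbidden, violating the D-axiom.

Inconsistent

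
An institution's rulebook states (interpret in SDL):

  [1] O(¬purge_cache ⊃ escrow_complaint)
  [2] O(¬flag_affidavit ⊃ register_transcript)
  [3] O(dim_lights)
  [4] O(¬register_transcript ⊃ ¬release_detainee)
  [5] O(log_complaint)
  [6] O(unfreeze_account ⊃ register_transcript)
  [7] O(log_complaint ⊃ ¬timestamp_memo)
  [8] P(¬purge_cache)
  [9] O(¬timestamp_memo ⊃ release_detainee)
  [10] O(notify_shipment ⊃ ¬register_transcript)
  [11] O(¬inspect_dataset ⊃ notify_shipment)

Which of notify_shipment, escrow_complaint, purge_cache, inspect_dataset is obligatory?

inspect_dataset

Premise 5 states O(log_complaint) outright.
Applying K to premise 7 (O(log_complaint ⊃ ¬timestamp_memo)) and O(log_complaint) yields O(¬timestamp_memo).
With premise 9, O(¬timestamp_memo ⊃ release_detainee), the K-axiom yields O(release_detainee).
The contrapositive of premise 4 (O(¬register_transcript ⊃ ¬release_detainee)) is O(release_detainee ⊃ register_transcript), and O(release_detainee) is already established, so O(register_transcript).
Premise 10, O(notify_shipment ⊃ ¬register_transcript), contraposes to O(register_transcript ⊃ ¬notify_shipment); with O(register_transcript) we get O(¬notify_shipment).
The contrapositive of premise 11 (O(¬inspect_dataset ⊃ notify_shipment)) is O(¬notify_shipment ⊃ inspect_dataset), and O(¬notify_shipment) is already established, so O(inspect_dataset).
So O(inspect_dataset) holds — inspect_dataset is obligatory. None of the other listed options is made obligatory by any chain of premises.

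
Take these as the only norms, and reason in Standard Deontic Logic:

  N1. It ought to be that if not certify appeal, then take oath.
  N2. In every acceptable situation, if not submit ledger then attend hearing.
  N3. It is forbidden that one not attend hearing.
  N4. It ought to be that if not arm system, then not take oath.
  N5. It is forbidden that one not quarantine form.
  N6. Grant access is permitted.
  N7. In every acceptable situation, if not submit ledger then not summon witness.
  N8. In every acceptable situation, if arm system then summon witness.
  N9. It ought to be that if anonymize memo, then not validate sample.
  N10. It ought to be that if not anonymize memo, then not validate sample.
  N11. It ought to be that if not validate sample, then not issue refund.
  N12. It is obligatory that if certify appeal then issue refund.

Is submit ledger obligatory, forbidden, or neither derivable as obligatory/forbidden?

Premises 10 and 9 are O(¬anonymize_memo → ¬validate_sample) and O(anonymize_memo → ¬validate_sample); every ideal world satisfies ¬anonymize_memo or anonymize_memo, so in either case ¬validate_sample holds — hence O(¬validate_sample).
Premise 11 is O(¬validate_sample → ¬issue_refund); since O(¬validate_sample), deontic closure gives O(¬issue_refund).
Premise 12, O(certify_appeal → issue_refund), contraposes to O(¬issue_refund → ¬certify_appeal); with O(¬issue_refund) we get O(¬certify_appeal).
Applying K to premise 1 (O(¬certify_appeal → take_oath)) and O(¬certify_appeal) yields O(take_oath).
Premise 4, O(¬arm_system → ¬take_oath), contraposes to O(take_oath → arm_system); with O(take_oath) we get O(arm_system).
From O(arm_system) and premise 8, O(arm_system → summon_witness), we obtain O(summon_witness).
Premise 7, O(¬submit_ledger → ¬summon_witness), contraposes to O(summon_witness → submit_ledger); with O(summon_witness) we get O(submit_ledger).
Premises 2, 3, 5, 6 do not contribute to this derivation.
Hence submit_ledger is obligatory.

Obligatory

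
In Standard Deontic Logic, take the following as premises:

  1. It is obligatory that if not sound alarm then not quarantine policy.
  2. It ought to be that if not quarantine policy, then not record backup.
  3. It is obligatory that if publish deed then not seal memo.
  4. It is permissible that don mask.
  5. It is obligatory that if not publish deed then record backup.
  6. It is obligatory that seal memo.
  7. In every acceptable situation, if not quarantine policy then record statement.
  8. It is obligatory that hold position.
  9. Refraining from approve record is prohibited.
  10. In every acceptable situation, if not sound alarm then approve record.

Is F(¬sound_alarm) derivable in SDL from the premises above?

Premise 6 states O(seal_memo) outright.
Premise 3, O(publish_deed → ¬seal_memo), contraposes to O(seal_memo → ¬publish_deed); with O(seal_memo) we get O(¬publish_deed).
Premise 5 is O(¬publish_deed → record_backup); since O(¬publish_deed), deontic closure gives O(record_backup).
Premise 2, O(¬quarantine_policy → ¬record_backup), contraposes to O(record_backup → quarantine_policy); with O(record_backup) we get O(quarantine_policy).
Premise 1, O(¬sound_alarm → ¬quarantine_policy), contraposes to O(quarantine_policy → sound_alarm); with O(quarantine_policy) we get O(sound_alarm).
Premises 4, 7, 8, 9, 10 do not contribute to this derivation.
So O(sound_alarm) holds, i.e. F(¬sound_alarm). The claim follows.

Yes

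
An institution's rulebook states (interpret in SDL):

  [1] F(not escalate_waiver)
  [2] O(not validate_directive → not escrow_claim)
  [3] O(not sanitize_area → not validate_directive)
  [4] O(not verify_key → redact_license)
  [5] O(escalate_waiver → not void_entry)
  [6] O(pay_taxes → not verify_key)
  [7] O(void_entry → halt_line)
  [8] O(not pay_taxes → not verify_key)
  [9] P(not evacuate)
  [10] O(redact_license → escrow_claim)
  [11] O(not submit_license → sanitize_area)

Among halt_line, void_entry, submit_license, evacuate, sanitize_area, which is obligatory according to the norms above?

sanitize_area

By case analysis on not pay_taxes: premise 8 gives O(not pay_taxes → not verify_key) and premise 6 gives O(pay_taxes → not verify_key), so O(not verify_key) either way.
With premise 4, O(not verify_key → redact_license), the K-axiom yields O(redact_license).
Premise 10 is O(redact_license → escrow_claim); since O(redact_license), deontic closure gives O(escrow_claim).
The contrapositive of premise 2 (O(not validate_directive → not escrow_claim)) is O(escrow_claim → validate_directive), and O(escrow_claim) is already established, so O(validate_directive).
The contrapositive of premise 3 (O(not sanitize_area → not validate_directive)) is O(validate_directive → sanitize_area), and O(validate_directive) is already established, so O(sanitize_area).
So O(sanitize_area) holds — sanitize_area is obligatory. None of the other listed options is made obligatory by any chain of premises.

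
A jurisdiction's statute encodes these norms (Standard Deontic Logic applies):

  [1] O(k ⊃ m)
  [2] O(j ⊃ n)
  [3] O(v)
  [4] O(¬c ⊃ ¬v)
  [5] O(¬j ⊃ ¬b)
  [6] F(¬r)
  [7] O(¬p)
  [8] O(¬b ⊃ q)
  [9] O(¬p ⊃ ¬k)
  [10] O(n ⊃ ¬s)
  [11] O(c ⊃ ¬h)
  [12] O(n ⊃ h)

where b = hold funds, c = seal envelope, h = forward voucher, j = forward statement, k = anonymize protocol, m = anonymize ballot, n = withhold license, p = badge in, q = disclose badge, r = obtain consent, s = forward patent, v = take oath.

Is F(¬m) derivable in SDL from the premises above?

No

Premise 1 is O(k ⊃ m), but O(k) is not derivable from the premises, so it does not yield O(m).
No other premise forces O(m). An ideal world satisfying every premise can still have ¬m true, so F(¬m) is not derivable.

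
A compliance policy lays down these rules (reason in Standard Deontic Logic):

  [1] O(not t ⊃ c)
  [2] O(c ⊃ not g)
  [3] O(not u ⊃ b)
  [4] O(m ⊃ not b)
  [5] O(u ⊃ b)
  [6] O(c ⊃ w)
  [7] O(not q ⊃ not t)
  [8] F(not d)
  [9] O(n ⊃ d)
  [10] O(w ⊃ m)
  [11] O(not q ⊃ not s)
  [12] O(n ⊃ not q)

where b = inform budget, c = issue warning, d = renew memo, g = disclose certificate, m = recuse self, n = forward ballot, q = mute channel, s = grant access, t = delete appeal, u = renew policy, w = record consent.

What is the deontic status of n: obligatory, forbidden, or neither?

Premises 3 and 5 are O(not u ⊃ b) and O(u ⊃ b); every ideal world satisfies not u or u, so in either case b holds — hence O(b).
Premise 4 is O(m ⊃ not b); contrapositively O(b ⊃ not m). Since O(b) holds, K gives O(not m).
Premise 10 is O(w ⊃ m); contrapositively O(not m ⊃ not w). Since O(not m) holds, K gives O(not w).
Premise 6 is O(c ⊃ w); contrapositively O(not w ⊃ not c). Since O(not w) holds, K gives O(not c).
The contrapositive of premise 1 (O(not t ⊃ c)) is O(not c ⊃ t), and O(not c) is already established, so O(t).
The contrapositive of premise 7 (O(not q ⊃ not t)) is O(t ⊃ q), and O(t) is already established, so O(q).
Premise 12 is O(n ⊃ not q); contrapositively O(q ⊃ not n). Since O(q) holds, K gives O(not n).
Premises 2, 8, 9, 11 do not contribute to this derivation.
Thus O(not n), which is F(n): n is forbidden.

Forbidden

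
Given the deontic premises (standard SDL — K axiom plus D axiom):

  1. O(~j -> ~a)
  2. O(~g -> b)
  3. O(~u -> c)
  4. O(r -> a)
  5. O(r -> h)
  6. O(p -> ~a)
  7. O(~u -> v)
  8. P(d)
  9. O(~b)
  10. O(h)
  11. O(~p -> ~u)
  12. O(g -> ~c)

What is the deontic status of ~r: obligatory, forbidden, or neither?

Obligatory

Premise 9 states O(~b) outright.
Premise 2, O(~g -> b), contraposes to O(~b -> g); with O(~b) we get O(g).
Premise 12 is O(g -> ~c); since O(g), deontic closure gives O(~c).
Premise 3, O(~u -> c), contraposes to O(~c -> u); with O(~c) we get O(u).
Premise 11, O(~p -> ~u), contraposes to O(u -> p); with O(u) we get O(p).
Premise 6 is O(p -> ~a); since O(p), deontic closure gives O(~a).
The contrapositive of premise 4 (O(r -> a)) is O(~a -> ~r), and O(~a) is already established, so O(~r).
Premises 1, 5, 7, 8, 10 do not contribute to this derivation.
Hence ~r is obligatory.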